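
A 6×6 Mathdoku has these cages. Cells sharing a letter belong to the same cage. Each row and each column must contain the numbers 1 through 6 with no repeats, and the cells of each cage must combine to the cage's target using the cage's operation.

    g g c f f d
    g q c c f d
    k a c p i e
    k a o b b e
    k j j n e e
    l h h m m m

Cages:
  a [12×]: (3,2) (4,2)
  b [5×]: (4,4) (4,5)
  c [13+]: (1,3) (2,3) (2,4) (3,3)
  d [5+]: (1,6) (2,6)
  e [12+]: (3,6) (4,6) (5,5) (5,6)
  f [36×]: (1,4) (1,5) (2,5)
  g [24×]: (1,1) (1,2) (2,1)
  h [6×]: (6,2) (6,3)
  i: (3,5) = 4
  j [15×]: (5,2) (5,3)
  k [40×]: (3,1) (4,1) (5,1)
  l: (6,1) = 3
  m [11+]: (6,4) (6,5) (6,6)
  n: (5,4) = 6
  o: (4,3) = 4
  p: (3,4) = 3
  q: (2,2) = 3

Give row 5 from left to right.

4 5 3 6 1 2

Cage q is a single given cell, so (2,2) = 3.
Cage p is a single given cell, which forces (3,4) = 3.
Cage i is given; hence (3,5) = 4.
Cage o is a single given cell, which forces (4,3) = 4.
Column 2 now contains 3, leaving (5,2) = 5.
Row 5 now contains 5, leaving (5,3) = 3.
Cage n is a single given cell, so (5,4) = 6.
L is a freebie; hence (6,1) = 3.
Column 4 already has 6, which forces (1,4) = 2.
The 3 cells of cage f must have product 36, so (1,5) = 3.
Cage f needs product 36, leaving (2,5) = 6.
The 3 cells of cage k must have product 40; hence (5,1) = 4.
Cage g has product 24, so (1,1) = 6.
The 3 cells of cage g must have product 24; hence (1,2) = 4.
Row 1 already has 4; hence (1,6) = 1.
Cage g needs product 24, leaving (2,1) = 1.
Column 6 now contains 1, leaving (2,6) = 4.
Cage e needs sum 12, which forces (3,6) = 6.
Cage e has sum 12; hence (4,6) = 3.
Column 6 now contains 1, leaving (5,6) = 2.
Column 6 now contains 2, which forces (6,6) = 5.
Row 1 already has 1; hence (1,3) = 5.
Cage c has sum 13, so (2,3) = 2.
Row 2 now contains 4, so (2,4) = 5.
6 is placed in row 3; hence (3,2) = 2.
The 4 cells of cage c must have sum 13, so (3,3) = 1.
The two cells of cage a must have product 12, which forces (4,2) = 6.
5 is placed in column 4; hence (4,4) = 1.
1 is placed in row 4; hence (4,5) = 5.
Row 5 already has 2, which forces (5,5) = 1.
Column 2 already has 6, so (6,2) = 1.
Column 3 now contains 1, leaving (6,3) = 6.
5 is placed in row 6, so (6,4) = 4.
Cage m has sum 11, which forces (6,5) = 2.
Row 3 already has 2, leaving (3,1) = 5.
Row 4 now contains 5, so (4,1) = 2.
Completed grid: 6 4 5 2 3 1 / 1 3 2 5 6 4 / 5 2 1 3 4 6 / 2 6 4 1 5 3 / 4 5 3 6 1 2 / 3 1 6 4 2 5.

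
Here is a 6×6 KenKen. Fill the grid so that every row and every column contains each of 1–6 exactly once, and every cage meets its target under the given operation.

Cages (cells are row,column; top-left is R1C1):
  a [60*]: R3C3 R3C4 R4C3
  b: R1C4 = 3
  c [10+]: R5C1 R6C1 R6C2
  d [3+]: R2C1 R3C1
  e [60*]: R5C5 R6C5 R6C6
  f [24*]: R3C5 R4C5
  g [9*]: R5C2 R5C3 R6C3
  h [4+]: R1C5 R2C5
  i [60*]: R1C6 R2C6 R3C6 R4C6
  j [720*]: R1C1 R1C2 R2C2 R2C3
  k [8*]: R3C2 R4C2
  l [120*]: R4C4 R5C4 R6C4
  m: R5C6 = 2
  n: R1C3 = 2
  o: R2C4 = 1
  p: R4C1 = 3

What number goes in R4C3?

N is a freebie, which forces R1C3 = 2.
B is a freebie; hence R1C4 = 3.
Row 1 now contains 3; hence R1C5 = 1.
O is a freebie; hence R2C4 = 1.
Column 5 already has 1; hence R2C5 = 3.
Cage p is a single given cell, leaving R4C1 = 3.
Cage g has product 9; hence R5C2 = 3.
Cage g needs product 9, leaving R5C3 = 1.
M is a freebie, leaving R5C6 = 2.
The 3 cells of cage g must have product 9, leaving R6C3 = 3.
Row 2 already has 1; hence R2C1 = 2.
Cage d needs two cells with sum 3; hence R3C1 = 1.
Cage a has product 60, so R3C4 = 2.
Cage i has product 60, leaving R3C6 = 3.
Cage i needs product 60, leaving R4C6 = 1.
Cage e has product 60; hence R6C5 = 2.
2 is placed in row 3, so R3C2 = 4.
Row 3 now contains 4; hence R3C5 = 6.
The two cells of cage k must have product 8, so R4C2 = 2.
Column 5 already has 6, which forces R4C5 = 4.
Column 5 already has 6; hence R5C5 = 5.
The 3 cells of cage c must have sum 10, so R6C2 = 1.
Row 3 now contains 6, so R3C3 = 5.
Cage a needs product 60, leaving R4C3 = 6.
6 is placed in row 4, which forces R4C4 = 5.
Row 5 already has 5, which forces R5C1 = 4.
4 is placed in row 5; hence R5C4 = 6.
Cage c needs sum 10, which forces R6C1 = 5.
Column 4 now contains 6, which forces R6C4 = 4.
The 3 cells of cage e must have product 60, leaving R6C6 = 6.
4 is placed in column 1, leaving R1C1 = 6.
Cage j has product 720, leaving R1C2 = 5.
5 is placed in row 1, which forces R1C6 = 4.
Cage j needs product 720; hence R2C2 = 6.
Column 3 already has 6; hence R2C3 = 4.
4 is placed in column 6, so R2C6 = 5.
The full grid is 6 5 2 3 1 4 / 2 6 4 1 3 5 / 1 4 5 2 6 3 / 3 2 6 5 4 1 / 4 3 1 6 5 2 / 5 1 3 4 2 6.

6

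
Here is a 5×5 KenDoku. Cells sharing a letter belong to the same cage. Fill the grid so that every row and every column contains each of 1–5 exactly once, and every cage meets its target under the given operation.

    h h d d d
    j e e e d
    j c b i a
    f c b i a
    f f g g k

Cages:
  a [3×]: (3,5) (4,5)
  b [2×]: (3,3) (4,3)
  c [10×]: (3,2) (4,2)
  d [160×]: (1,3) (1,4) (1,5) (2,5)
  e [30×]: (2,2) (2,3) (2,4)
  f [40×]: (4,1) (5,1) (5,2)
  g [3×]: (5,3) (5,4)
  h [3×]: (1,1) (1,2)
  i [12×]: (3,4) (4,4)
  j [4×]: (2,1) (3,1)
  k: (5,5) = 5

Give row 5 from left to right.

2 4 3 1 5

Cage d has product 160; hence (2,5) = 4.
K is a freebie; hence (5,5) = 5.
5 is placed in column 5, leaving (1,5) = 2.
4 is placed in row 2, which forces (2,1) = 1.
Cage j needs two cells with product 4; hence (3,1) = 4.
Row 3 now contains 4; hence (3,4) = 3.
Row 3 now contains 3; hence (3,5) = 1.
Cage f needs product 40, so (4,1) = 5.
Row 4 already has 5, leaving (4,2) = 2.
Row 4 now contains 2, so (4,3) = 1.
3 is placed in column 4, so (4,4) = 4.
Column 5 already has 1, leaving (4,5) = 3.
4 is placed in column 1, so (5,1) = 2.
Column 2 now contains 2, so (5,2) = 4.
Column 3 already has 1, so (5,3) = 3.
3 is placed in column 4; hence (5,4) = 1.
1 is placed in column 1, which forces (1,1) = 3.
The two cells of cage h must have product 3, which forces (1,2) = 1.
The 4 cells of cage d must have product 160, leaving (1,3) = 4.
Column 4 already has 4, leaving (1,4) = 5.
Cage e needs product 30, so (2,2) = 3.
Column 4 already has 5, leaving (2,4) = 2.
Column 2 now contains 2, which forces (3,2) = 5.
1 is placed in row 3, which forces (3,3) = 2.
2 is placed in row 2, which forces (2,3) = 5.
The full grid is 3 1 4 5 2 / 1 3 5 2 4 / 4 5 2 3 1 / 5 2 1 4 3 / 2 4 3 1 5.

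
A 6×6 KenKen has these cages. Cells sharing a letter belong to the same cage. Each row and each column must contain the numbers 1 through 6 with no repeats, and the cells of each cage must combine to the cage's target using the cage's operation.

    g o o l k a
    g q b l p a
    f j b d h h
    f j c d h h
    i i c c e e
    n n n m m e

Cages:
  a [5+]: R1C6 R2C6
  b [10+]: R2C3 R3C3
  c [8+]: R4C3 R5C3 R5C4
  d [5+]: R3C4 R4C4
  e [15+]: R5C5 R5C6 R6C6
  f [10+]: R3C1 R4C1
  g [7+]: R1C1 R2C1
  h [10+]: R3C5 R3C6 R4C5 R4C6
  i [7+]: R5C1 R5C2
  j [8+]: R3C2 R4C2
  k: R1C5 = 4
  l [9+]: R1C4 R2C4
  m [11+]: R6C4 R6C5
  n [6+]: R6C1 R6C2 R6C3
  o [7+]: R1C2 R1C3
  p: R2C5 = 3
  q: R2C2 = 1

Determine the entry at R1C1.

2

Cage k is given; hence R1C5 = 4.
Cage q is given, which forces R2C2 = 1.
Cage p is given; hence R2C5 = 3.
In row 1, 6 can only go at R1C2, so R1C2 = 6.
Cage o's pair has sum 7, leaving R1C3 = 1.
Row 1 already has 1, which forces R1C6 = 3.
Row 1 already has 3, which forces R1C4 = 5.
Cage l needs two cells with sum 9, leaving R2C4 = 4.
Cage a needs two cells with sum 5, which forces R2C6 = 2.
Cage n needs sum 6; hence R6C1 = 1.
Column 4 already has 5, leaving R6C4 = 6.
Row 6 already has 6, leaving R6C5 = 5.
Row 6 already has 5; hence R6C6 = 4.
Row 1 now contains 5, which forces R1C1 = 2.
Row 2 now contains 2; hence R2C1 = 5.
Row 2 now contains 4, so R2C3 = 6.
Cage b's pair has sum 10, so R3C3 = 4.
5 is placed in column 5; hence R5C5 = 6.
The 3 cells of cage e must have sum 15; hence R5C6 = 5.
4 is placed in row 3, so R3C1 = 6.
Row 3 already has 6; hence R3C6 = 1.
Cage f needs two cells with sum 10, which forces R4C1 = 4.
Column 6 now contains 1; hence R4C6 = 6.
Column 1 already has 4, so R5C1 = 3.
3 is placed in row 5; hence R5C2 = 4.
The 3 cells of cage c must have sum 8, so R5C3 = 2.
3 is placed in row 5, which forces R5C4 = 1.
Column 3 now contains 2, which forces R6C3 = 3.
Row 3 now contains 1, which forces R3C5 = 2.
Column 3 already has 3, so R4C3 = 5.
Cage h has sum 10, leaving R4C5 = 1.
Row 6 already has 3, so R6C2 = 2.
Cage j needs two cells with sum 8, which forces R3C2 = 5.
Row 3 now contains 2, so R3C4 = 3.
Row 4 already has 5; hence R4C2 = 3.
Cage d's pair has sum 5, leaving R4C4 = 2.
Filled in: 2 6 1 5 4 3 / 5 1 6 4 3 2 / 6 5 4 3 2 1 / 4 3 5 2 1 6 / 3 4 2 1 6 5 / 1 2 3 6 5 4.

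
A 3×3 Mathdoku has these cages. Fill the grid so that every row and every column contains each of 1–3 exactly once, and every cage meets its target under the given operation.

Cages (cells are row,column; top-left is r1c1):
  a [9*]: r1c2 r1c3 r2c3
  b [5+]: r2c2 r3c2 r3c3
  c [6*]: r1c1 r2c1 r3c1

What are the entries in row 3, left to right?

Cage a needs product 9, leaving r1c2 = 3.
The 3 cells of cage a must have product 9; hence r1c3 = 1.
Cage a has product 9, leaving r2c3 = 3.
Column 2 now contains 3, so r3c2 = 1.
Column 3 already has 1, leaving r3c3 = 2.
1 is placed in row 1; hence r1c1 = 2.
Cage c has product 6, so r2c1 = 1.
1 is placed in column 2, which forces r2c2 = 2.
2 is placed in row 3; hence r3c1 = 3.
Completed grid: 2 3 1 / 1 2 3 / 3 1 2.

3 1 2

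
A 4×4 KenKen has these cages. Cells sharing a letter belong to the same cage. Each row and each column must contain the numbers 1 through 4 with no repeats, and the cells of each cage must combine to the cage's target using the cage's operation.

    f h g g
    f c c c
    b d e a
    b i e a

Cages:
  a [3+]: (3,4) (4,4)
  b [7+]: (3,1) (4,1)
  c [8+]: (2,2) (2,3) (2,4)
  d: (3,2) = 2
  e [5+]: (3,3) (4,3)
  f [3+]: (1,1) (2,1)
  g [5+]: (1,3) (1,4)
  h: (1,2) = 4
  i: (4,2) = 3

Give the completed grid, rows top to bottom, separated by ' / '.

Cage h is a single given cell, leaving (1,2) = 4.
Cage d is a single given cell; hence (3,2) = 2.
2 is placed in row 3; hence (3,4) = 1.
Cage i is a single given cell, leaving (4,2) = 3.
Column 4 already has 1; hence (4,4) = 2.
Cage g needs two cells with sum 5, leaving (1,3) = 2.
Column 4 now contains 2, leaving (1,4) = 3.
Column 2 now contains 3, so (2,2) = 1.
3 is placed in column 4; hence (2,4) = 4.
Cage b's pair has sum 7, so (3,1) = 3.
Cage e needs two cells with sum 5; hence (3,3) = 4.
Row 4 now contains 3, leaving (4,1) = 4.
The two cells of cage e must have sum 5, which forces (4,3) = 1.
Row 1 now contains 2, which forces (1,1) = 1.
Row 2 now contains 1, leaving (2,1) = 2.
4 is placed in row 2, so (2,3) = 3.

1 4 2 3 / 2 1 3 4 / 3 2 4 1 / 4 3 1 2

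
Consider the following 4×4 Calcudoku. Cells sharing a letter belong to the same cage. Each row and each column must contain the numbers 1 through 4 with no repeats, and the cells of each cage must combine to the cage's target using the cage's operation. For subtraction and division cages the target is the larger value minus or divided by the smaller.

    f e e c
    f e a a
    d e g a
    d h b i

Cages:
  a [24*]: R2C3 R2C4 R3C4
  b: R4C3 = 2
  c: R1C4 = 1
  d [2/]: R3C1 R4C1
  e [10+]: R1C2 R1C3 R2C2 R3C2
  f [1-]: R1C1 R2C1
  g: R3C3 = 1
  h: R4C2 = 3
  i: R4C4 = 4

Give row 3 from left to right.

Cage c is a single given cell, leaving R1C4 = 1.
Cage g is a single given cell, so R3C3 = 1.
H is a freebie; hence R4C2 = 3.
B is a freebie, leaving R4C3 = 2.
I is a freebie; hence R4C4 = 4.
The 4 cells of cage e must have sum 10, so R1C3 = 3.
Cage e needs sum 10, which forces R2C2 = 1.
The 3 cells of cage a must have product 24; hence R2C3 = 4.
Cage d needs two cells with quotient 2, so R3C1 = 2.
Row 3 already has 2; hence R3C2 = 4.
Row 3 already has 2; hence R3C4 = 3.
4 is placed in row 4, which forces R4C1 = 1.
2 is placed in column 1, which forces R1C1 = 4.
Column 2 already has 4, which forces R1C2 = 2.
2 is placed in column 1, which forces R2C1 = 3.
3 is placed in column 4; hence R2C4 = 2.
Completed grid: 4 2 3 1 / 3 1 4 2 / 2 4 1 3 / 1 3 2 4.

2 4 1 3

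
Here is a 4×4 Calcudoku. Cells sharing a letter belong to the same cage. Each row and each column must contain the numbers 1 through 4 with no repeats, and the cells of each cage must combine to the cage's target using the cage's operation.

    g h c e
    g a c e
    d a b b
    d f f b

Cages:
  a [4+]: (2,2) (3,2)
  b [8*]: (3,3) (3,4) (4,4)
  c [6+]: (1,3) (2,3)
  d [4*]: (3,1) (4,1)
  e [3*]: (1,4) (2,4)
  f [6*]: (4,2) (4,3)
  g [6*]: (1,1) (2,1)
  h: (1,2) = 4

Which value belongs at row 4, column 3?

3

Cage h is a single given cell, leaving (1,2) = 4.
Row 1 now contains 4; hence (1,3) = 2.
Column 3 now contains 2, leaving (2,3) = 4.
4 is placed in column 3, which forces (3,3) = 1.
Column 3 now contains 2, which forces (4,3) = 3.
Row 1 already has 2, which forces (1,1) = 3.
Row 1 now contains 3, leaving (1,4) = 1.
Cage g needs two cells with product 6, leaving (2,1) = 2.
Cage a's pair has sum 4, so (2,2) = 1.
Column 4 now contains 1, so (2,4) = 3.
1 is placed in row 3; hence (3,1) = 4.
1 is placed in row 3, so (3,2) = 3.
Row 3 already has 4, which forces (3,4) = 2.
Cage d's pair has product 4, so (4,1) = 1.
3 is placed in row 4, leaving (4,2) = 2.
Column 4 already has 2, so (4,4) = 4.
The full grid is 3 4 2 1 / 2 1 4 3 / 4 3 1 2 / 1 2 3 4.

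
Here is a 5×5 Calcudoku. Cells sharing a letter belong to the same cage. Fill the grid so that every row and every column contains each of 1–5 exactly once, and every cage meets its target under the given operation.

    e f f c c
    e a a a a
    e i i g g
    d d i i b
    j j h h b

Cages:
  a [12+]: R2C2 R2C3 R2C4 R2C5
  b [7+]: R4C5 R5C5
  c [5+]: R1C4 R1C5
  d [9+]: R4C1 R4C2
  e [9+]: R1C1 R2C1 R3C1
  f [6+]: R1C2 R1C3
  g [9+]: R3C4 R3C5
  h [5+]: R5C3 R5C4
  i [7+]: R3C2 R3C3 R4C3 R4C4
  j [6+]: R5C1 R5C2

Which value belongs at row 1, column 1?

4

In row 2, 3 can only go at R2C1, so R2C1 = 3.
In column 2, 3 can only go at R3C2, so R3C2 = 3.
Cage i needs sum 7, so R3C3 = 1.
The 4 cells of cage i must have sum 7, leaving R4C3 = 2.
Cage i needs sum 7, so R4C4 = 1.
Cage h needs two cells with sum 5, leaving R5C3 = 3.
Cage h's pair has sum 5; hence R5C4 = 2.
Row 5 now contains 2; hence R5C5 = 4.
The two cells of cage g must have sum 9, leaving R3C4 = 4.
Column 5 now contains 4, which forces R3C5 = 5.
Cage b needs two cells with sum 7, which forces R4C5 = 3.
The 3 cells of cage e must have sum 9; hence R1C1 = 4.
Row 1 already has 4, leaving R1C3 = 5.
4 is placed in column 4, so R1C4 = 3.
Cage c's pair has sum 5; hence R1C5 = 2.
Cage a has sum 12, leaving R2C3 = 4.
4 is placed in column 4; hence R2C4 = 5.
Column 5 now contains 2; hence R2C5 = 1.
Row 3 already has 5; hence R3C1 = 2.
Column 1 now contains 4; hence R4C1 = 5.
Row 4 already has 5; hence R4C2 = 4.
5 is placed in column 1; hence R5C1 = 1.
Row 5 now contains 1, so R5C2 = 5.
Row 1 already has 2, so R1C2 = 1.
1 is placed in row 2, so R2C2 = 2.
Completed grid: 4 1 5 3 2 / 3 2 4 5 1 / 2 3 1 4 5 / 5 4 2 1 3 / 1 5 3 2 4.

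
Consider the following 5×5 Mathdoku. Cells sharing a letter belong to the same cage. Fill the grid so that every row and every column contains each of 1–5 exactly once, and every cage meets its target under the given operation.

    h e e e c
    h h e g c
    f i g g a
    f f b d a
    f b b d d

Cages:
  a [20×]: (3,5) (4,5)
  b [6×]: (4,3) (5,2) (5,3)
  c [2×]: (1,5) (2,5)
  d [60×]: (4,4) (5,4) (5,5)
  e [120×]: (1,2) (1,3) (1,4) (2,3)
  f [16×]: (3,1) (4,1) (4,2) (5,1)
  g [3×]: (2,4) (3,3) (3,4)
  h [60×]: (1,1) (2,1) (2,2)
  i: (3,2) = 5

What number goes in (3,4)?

Cage g has product 3; hence (2,4) = 1.
Row 2 already has 1, so (2,5) = 2.
Cage i is a single given cell; hence (3,2) = 5.
Cage g has product 3, which forces (3,3) = 1.
Cage g needs product 3; hence (3,4) = 3.
Row 3 already has 5, leaving (3,5) = 4.
Cage f has product 16; hence (4,2) = 2.
Row 4 already has 2; hence (4,3) = 3.
4 is placed in column 5, leaving (4,5) = 5.
Column 3 now contains 3; hence (5,3) = 2.
Column 5 now contains 5, which forces (5,5) = 3.
Cage e has product 120, which forces (1,2) = 3.
The 4 cells of cage e must have product 120, so (1,4) = 2.
2 is placed in column 5, leaving (1,5) = 1.
3 is placed in column 2, so (2,2) = 4.
4 is placed in row 2, which forces (2,3) = 5.
Row 3 now contains 4; hence (3,1) = 2.
5 is placed in row 4, so (4,4) = 4.
Row 5 now contains 3; hence (5,2) = 1.
Cage d has product 60, so (5,4) = 5.
The 3 cells of cage h must have product 60, so (1,1) = 5.
Column 3 already has 5, leaving (1,3) = 4.
Row 2 now contains 5, so (2,1) = 3.
Row 4 already has 4, so (4,1) = 1.
Row 5 now contains 1, so (5,1) = 4.
Completed grid: 5 3 4 2 1 / 3 4 5 1 2 / 2 5 1 3 4 / 1 2 3 4 5 / 4 1 2 5 3.

3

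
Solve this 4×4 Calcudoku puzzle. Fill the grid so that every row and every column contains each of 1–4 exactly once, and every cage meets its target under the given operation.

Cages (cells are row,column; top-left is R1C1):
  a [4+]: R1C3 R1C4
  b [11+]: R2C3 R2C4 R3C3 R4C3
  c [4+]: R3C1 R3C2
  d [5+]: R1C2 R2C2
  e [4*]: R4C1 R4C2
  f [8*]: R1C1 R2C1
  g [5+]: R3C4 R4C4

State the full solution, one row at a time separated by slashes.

In column 1, 3 can only go at R3C1, so R3C1 = 3.
Row 3 now contains 3, which forces R3C2 = 1.
1 is placed in column 2, which forces R4C2 = 4.
Row 4 already has 4; hence R4C1 = 1.
Row 4 now contains 1, leaving R4C4 = 3.
Cage a's pair has sum 4, which forces R1C3 = 3.
3 is placed in column 4, so R1C4 = 1.
3 is placed in column 3, which forces R2C3 = 1.
The 4 cells of cage b must have sum 11; hence R3C3 = 4.
Cage g needs two cells with sum 5, so R3C4 = 2.
3 is placed in row 4; hence R4C3 = 2.
Row 1 now contains 3, so R1C2 = 2.
The two cells of cage d must have sum 5, leaving R2C2 = 3.
Column 4 already has 2, so R2C4 = 4.
Row 1 now contains 2, leaving R1C1 = 4.
Row 2 already has 4, leaving R2C1 = 2.

4 2 3 1 / 2 3 1 4 / 3 1 4 2 / 1 4 2 3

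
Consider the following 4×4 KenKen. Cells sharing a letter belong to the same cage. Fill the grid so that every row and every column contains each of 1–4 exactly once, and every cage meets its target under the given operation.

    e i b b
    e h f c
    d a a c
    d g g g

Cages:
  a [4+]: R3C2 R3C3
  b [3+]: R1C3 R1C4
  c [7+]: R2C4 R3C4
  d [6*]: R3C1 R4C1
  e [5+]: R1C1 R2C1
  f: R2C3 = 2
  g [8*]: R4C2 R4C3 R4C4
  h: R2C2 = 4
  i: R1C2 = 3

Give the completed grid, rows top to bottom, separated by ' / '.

Cage i is given, leaving R1C2 = 3.
H is a freebie, which forces R2C2 = 4.
Cage f is a single given cell, leaving R2C3 = 2.
Row 2 now contains 4; hence R2C4 = 3.
Column 2 now contains 3, which forces R3C2 = 1.
1 is placed in row 3, leaving R3C3 = 3.
3 is placed in column 4; hence R3C4 = 4.
Column 2 now contains 1, which forces R4C2 = 2.
Row 4 now contains 2, which forces R4C4 = 1.
The two cells of cage e must have sum 5; hence R1C1 = 4.
Column 3 now contains 2; hence R1C3 = 1.
Column 4 already has 1; hence R1C4 = 2.
Row 2 now contains 3, so R2C1 = 1.
3 is placed in row 3, which forces R3C1 = 2.
Row 4 now contains 2, which forces R4C1 = 3.
Row 4 now contains 1, leaving R4C3 = 4.

4 3 1 2 / 1 4 2 3 / 2 1 3 4 / 3 2 4 1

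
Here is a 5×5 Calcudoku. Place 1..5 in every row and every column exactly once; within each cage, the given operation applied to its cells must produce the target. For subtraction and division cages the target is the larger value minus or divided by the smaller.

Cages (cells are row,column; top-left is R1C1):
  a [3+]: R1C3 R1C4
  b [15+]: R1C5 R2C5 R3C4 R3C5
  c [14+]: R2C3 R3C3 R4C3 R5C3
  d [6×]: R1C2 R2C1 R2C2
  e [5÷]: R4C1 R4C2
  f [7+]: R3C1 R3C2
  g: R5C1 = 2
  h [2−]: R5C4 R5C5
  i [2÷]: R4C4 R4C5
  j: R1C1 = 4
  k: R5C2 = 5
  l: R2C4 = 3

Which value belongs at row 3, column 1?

J is a freebie, which forces R1C1 = 4.
Cage l is given, which forces R2C4 = 3.
Cage g is given; hence R5C1 = 2.
Cage k is given; hence R5C2 = 5.
Cage d needs product 6, which forces R1C2 = 3.
Column 1 now contains 2, leaving R2C1 = 1.
Cage d has product 6, which forces R2C2 = 2.
2 is placed in column 2, which forces R3C2 = 4.
Row 3 now contains 4, which forces R3C4 = 5.
The two cells of cage e must have quotient 5, leaving R4C1 = 5.
Column 2 already has 5, which forces R4C2 = 1.
Cage h needs two cells with difference 2, which forces R5C4 = 1.
Cage h needs two cells with difference 2, which forces R5C5 = 3.
The two cells of cage a must have sum 3, which forces R1C3 = 1.
1 is placed in column 4, so R1C4 = 2.
Cage b has sum 15; hence R1C5 = 5.
Cage c needs sum 14, leaving R2C3 = 5.
The 4 cells of cage b must have sum 15, which forces R2C5 = 4.
Row 3 now contains 5, so R3C1 = 3.
Row 3 already has 3; hence R3C3 = 2.
Cage b has sum 15, so R3C5 = 1.
2 is placed in column 3, which forces R4C3 = 3.
2 is placed in column 4; hence R4C4 = 4.
Column 5 now contains 4, leaving R4C5 = 2.
3 is placed in row 5, leaving R5C3 = 4.
Completed grid: 4 3 1 2 5 / 1 2 5 3 4 / 3 4 2 5 1 / 5 1 3 4 2 / 2 5 4 1 3.

3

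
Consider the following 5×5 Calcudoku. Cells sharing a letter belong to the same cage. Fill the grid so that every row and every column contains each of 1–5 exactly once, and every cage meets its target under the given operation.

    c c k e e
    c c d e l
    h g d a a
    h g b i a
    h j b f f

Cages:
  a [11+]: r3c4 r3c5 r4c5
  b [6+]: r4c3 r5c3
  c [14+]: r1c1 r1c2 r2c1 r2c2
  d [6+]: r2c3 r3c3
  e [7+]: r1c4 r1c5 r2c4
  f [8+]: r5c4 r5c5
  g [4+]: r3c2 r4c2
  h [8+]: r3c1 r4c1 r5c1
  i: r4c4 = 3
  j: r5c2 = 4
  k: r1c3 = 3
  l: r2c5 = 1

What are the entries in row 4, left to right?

Cage k is a single given cell; hence r1c3 = 3.
L is a freebie; hence r2c5 = 1.
Cage i is given, leaving r4c4 = 3.
Cage j is a single given cell; hence r5c2 = 4.
3 is placed in column 4, which forces r5c4 = 5.
Row 5 now contains 5, leaving r5c5 = 3.
Cage e needs sum 7, which forces r1c4 = 1.
Cage g's pair has sum 4; hence r3c2 = 3.
Row 4 now contains 3, so r4c2 = 1.
The only place for 3 in row 2 is r2c1.
Cage c has sum 14; hence r1c1 = 4.
Row 1 now contains 4, so r1c5 = 2.
Row 1 already has 2; hence r1c2 = 5.
Cage c needs sum 14, so r2c2 = 2.
Cage e has sum 7; hence r2c4 = 4.
Cage a needs sum 11; hence r3c4 = 2.
4 is placed in row 2, leaving r2c3 = 5.
Cage d's pair has sum 6, which forces r3c3 = 1.
Column 3 already has 5, leaving r4c3 = 4.
Row 4 now contains 4, which forces r4c5 = 5.
Column 3 now contains 1, leaving r5c3 = 2.
Row 3 now contains 1, leaving r3c1 = 5.
5 is placed in column 5, leaving r3c5 = 4.
5 is placed in row 4, so r4c1 = 2.
Row 5 now contains 2, which forces r5c1 = 1.
The full grid is 4 5 3 1 2 / 3 2 5 4 1 / 5 3 1 2 4 / 2 1 4 3 5 / 1 4 2 5 3.

2 1 4 3 5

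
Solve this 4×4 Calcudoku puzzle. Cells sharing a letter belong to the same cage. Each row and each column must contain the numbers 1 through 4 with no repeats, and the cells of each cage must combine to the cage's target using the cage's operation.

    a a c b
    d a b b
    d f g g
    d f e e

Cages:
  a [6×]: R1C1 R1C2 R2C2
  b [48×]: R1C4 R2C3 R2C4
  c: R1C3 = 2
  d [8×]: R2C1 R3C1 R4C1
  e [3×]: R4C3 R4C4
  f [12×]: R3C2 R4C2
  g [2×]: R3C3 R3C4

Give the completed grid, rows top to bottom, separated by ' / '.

3 1 2 4 / 1 2 4 3 / 4 3 1 2 / 2 4 3 1

C is a freebie, leaving R1C3 = 2.
Cage b needs product 48, so R1C4 = 4.
Cage b needs product 48, so R2C3 = 4.
Cage b has product 48, which forces R2C4 = 3.
Column 3 already has 2, leaving R3C3 = 1.
Row 3 now contains 1, which forces R3C4 = 2.
1 is placed in column 3, which forces R4C3 = 3.
Column 4 now contains 3, which forces R4C4 = 1.
The 3 cells of cage d must have product 8, which forces R2C1 = 1.
Cage a has product 6, leaving R2C2 = 2.
Row 3 already has 2, so R3C1 = 4.
Cage f's pair has product 12; hence R3C2 = 3.
The 3 cells of cage d must have product 8; hence R4C1 = 2.
Row 4 already has 3; hence R4C2 = 4.
Column 1 now contains 1, which forces R1C1 = 3.
Column 2 already has 3; hence R1C2 = 1.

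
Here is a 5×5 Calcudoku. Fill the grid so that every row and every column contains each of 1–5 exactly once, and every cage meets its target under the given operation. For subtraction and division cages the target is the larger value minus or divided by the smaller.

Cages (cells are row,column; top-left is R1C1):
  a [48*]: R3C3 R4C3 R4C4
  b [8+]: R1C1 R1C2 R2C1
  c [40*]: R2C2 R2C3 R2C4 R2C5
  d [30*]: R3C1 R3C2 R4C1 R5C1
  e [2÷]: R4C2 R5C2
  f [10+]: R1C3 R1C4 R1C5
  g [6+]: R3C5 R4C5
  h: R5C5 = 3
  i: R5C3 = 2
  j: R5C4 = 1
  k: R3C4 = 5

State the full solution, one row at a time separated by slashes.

Cage a has product 48, which forces R3C3 = 4.
K is a freebie, leaving R3C4 = 5.
Cage a needs product 48, which forces R4C3 = 3.
Cage a has product 48, which forces R4C4 = 4.
Cage i is a single given cell, so R5C3 = 2.
Cage j is given, which forces R5C4 = 1.
Cage h is a single given cell, which forces R5C5 = 3.
Cage f needs sum 10, so R1C3 = 5.
The 3 cells of cage f must have sum 10, which forces R1C4 = 3.
Cage f has sum 10, which forces R1C5 = 2.
Column 3 now contains 5; hence R2C3 = 1.
1 is placed in column 4, which forces R2C4 = 2.
Cage g's pair has sum 6, which forces R3C5 = 1.
Cage e's pair has quotient 2; hence R4C2 = 2.
The two cells of cage g must have sum 6; hence R4C5 = 5.
Row 5 now contains 3; hence R5C1 = 5.
Row 5 now contains 1, leaving R5C2 = 4.
Cage b has sum 8, leaving R1C1 = 4.
4 is placed in column 2; hence R1C2 = 1.
The 3 cells of cage b must have sum 8, which forces R2C1 = 3.
4 is placed in column 2, leaving R2C2 = 5.
Column 5 already has 5; hence R2C5 = 4.
Cage d has product 30; hence R3C1 = 2.
Column 2 now contains 2; hence R3C2 = 3.
Row 4 already has 2; hence R4C1 = 1.

4 1 5 3 2 / 3 5 1 2 4 / 2 3 4 5 1 / 1 2 3 4 5 / 5 4 2 1 3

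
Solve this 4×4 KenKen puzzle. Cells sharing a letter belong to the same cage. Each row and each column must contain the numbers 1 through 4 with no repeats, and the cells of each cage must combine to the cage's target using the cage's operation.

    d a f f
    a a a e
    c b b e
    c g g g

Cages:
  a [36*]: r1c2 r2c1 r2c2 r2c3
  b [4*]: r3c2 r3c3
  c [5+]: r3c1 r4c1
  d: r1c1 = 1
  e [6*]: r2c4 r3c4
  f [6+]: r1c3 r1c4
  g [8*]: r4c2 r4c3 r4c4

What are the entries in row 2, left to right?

4 1 3 2

Cage d is a single given cell; hence r1c1 = 1.
The 4 cells of cage a must have product 36; hence r1c2 = 3.
Row 2 needs a 2, and only r2c4 is open for it.
Cage f needs two cells with sum 6, so r1c3 = 2.
2 is placed in column 4, leaving r1c4 = 4.
2 is placed in column 4, so r3c4 = 3.
Column 4 now contains 4, leaving r4c4 = 1.
Row 3 already has 3, so r3c1 = 2.
The two cells of cage c must have sum 5, which forces r4c1 = 3.
Cage g needs product 8, which forces r4c2 = 2.
Row 4 already has 1, leaving r4c3 = 4.
3 is placed in column 1, leaving r2c1 = 4.
Cage a needs product 36, which forces r2c2 = 1.
Cage a needs product 36, which forces r2c3 = 3.
Cage b's pair has product 4, so r3c2 = 4.
Column 3 already has 4, which forces r3c3 = 1.
The full grid is 1 3 2 4 / 4 1 3 2 / 2 4 1 3 / 3 2 4 1.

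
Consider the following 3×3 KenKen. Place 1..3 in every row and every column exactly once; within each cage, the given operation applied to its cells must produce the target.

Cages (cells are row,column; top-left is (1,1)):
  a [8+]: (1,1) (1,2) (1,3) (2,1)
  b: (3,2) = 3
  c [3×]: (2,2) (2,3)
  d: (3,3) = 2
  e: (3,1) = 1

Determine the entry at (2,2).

The 4 cells of cage a must have sum 8, so (2,1) = 2.
Cage e is given, leaving (3,1) = 1.
Cage b is a single given cell, which forces (3,2) = 3.
D is a freebie, so (3,3) = 2.
1 is placed in column 1, leaving (1,1) = 3.
The 4 cells of cage a must have sum 8, leaving (1,2) = 2.
Cage a needs sum 8, so (1,3) = 1.
3 is placed in column 2; hence (2,2) = 1.
The two cells of cage c must have product 3, so (2,3) = 3.
The full grid is 3 2 1 / 2 1 3 / 1 3 2.

1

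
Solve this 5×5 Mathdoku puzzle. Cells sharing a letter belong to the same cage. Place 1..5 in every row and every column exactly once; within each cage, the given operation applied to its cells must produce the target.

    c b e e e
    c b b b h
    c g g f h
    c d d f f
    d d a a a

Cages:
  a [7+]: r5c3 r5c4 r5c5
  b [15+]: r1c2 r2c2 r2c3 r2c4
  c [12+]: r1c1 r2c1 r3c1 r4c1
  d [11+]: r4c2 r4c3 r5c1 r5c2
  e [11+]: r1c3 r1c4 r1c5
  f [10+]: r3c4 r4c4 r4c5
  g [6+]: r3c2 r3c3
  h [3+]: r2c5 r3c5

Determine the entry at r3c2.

1

Row 1 needs a 1, and only r1c1 is open for it.
The only place for 3 in row 1 is r1c2.
Row 2 needs a 1, and only r2c5 is open for it.
Column 5 now contains 1; hence r3c5 = 2.
2 is placed in column 5; hence r5c5 = 4.
Column 5 already has 4, so r1c5 = 5.
Column 5 now contains 5, leaving r4c5 = 3.
Row 2 needs a 2, and only r2c1 is open for it.
In row 3, 3 can only go at r3c4, so r3c4 = 3.
Cage b has sum 15, which forces r2c3 = 3.
The 3 cells of cage f must have sum 10; hence r4c4 = 4.
The 3 cells of cage e must have sum 11; hence r1c3 = 4.
4 is placed in column 4, so r1c4 = 2.
Cage b needs sum 15; hence r2c2 = 4.
4 is placed in column 4; hence r2c4 = 5.
Cage c has sum 12, leaving r3c1 = 4.
4 is placed in row 4, so r4c1 = 5.
The 4 cells of cage d must have sum 11, leaving r5c1 = 3.
Column 4 now contains 2, so r5c4 = 1.
Cage d has sum 11, which forces r5c2 = 5.
Row 5 now contains 1; hence r5c3 = 2.
Column 2 now contains 5, which forces r3c2 = 1.
The two cells of cage g must have sum 6, so r3c3 = 5.
Cage d needs sum 11, which forces r4c2 = 2.
Column 3 now contains 2; hence r4c3 = 1.
The full grid is 1 3 4 2 5 / 2 4 3 5 1 / 4 1 5 3 2 / 5 2 1 4 3 / 3 5 2 1 4.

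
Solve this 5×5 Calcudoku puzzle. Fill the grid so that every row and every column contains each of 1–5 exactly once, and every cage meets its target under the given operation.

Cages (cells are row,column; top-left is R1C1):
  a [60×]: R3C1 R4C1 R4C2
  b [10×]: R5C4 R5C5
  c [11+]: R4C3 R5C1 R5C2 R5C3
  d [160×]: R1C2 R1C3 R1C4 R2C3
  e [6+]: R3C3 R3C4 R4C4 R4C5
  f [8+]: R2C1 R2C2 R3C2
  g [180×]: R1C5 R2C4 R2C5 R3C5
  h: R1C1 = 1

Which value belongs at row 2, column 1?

H is a freebie; hence R1C1 = 1.
Cage d has product 160, leaving R2C3 = 4.
Cage g needs product 180, which forces R2C4 = 3.
Row 2 now contains 4, leaving R2C5 = 5.
Column 5 already has 5, leaving R5C5 = 2.
Row 2 now contains 5, leaving R2C1 = 2.
Cage f has sum 8, so R2C2 = 1.
Cage f has sum 8, which forces R3C2 = 5.
Cage e needs sum 6, so R3C3 = 2.
Cage e needs sum 6, which forces R3C4 = 1.
The 4 cells of cage e must have sum 6, leaving R4C4 = 2.
2 is placed in column 5; hence R4C5 = 1.
Row 5 now contains 2, which forces R5C4 = 5.
Cage d needs product 160, leaving R1C2 = 2.
Column 3 now contains 2; hence R1C3 = 5.
Column 4 already has 5, leaving R1C4 = 4.
Row 1 now contains 4, which forces R1C5 = 3.
3 is placed in column 5, so R3C5 = 4.
The 3 cells of cage a must have product 60, leaving R4C1 = 5.
1 is placed in row 4, so R4C3 = 3.
Cage c has sum 11, leaving R5C3 = 1.
4 is placed in row 3, leaving R3C1 = 3.
Row 4 already has 3, so R4C2 = 4.
Column 1 now contains 3, which forces R5C1 = 4.
Column 2 now contains 4, leaving R5C2 = 3.
The full grid is 1 2 5 4 3 / 2 1 4 3 5 / 3 5 2 1 4 / 5 4 3 2 1 / 4 3 1 5 2.

2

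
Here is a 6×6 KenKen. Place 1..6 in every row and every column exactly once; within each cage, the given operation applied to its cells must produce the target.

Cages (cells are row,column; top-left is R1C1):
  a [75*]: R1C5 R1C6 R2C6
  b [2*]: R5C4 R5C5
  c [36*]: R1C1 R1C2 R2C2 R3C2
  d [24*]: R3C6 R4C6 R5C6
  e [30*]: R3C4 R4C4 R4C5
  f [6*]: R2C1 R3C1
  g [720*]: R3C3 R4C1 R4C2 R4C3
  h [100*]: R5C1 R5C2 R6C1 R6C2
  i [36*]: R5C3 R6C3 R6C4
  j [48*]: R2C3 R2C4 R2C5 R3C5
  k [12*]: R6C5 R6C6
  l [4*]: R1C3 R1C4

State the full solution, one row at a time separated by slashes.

6 2 1 4 5 3 / 3 1 2 6 4 5 / 2 3 6 5 1 4 / 4 6 5 2 3 1 / 5 4 3 1 2 6 / 1 5 4 3 6 2

Cage a needs product 75; hence R1C5 = 5.
Cage a has product 75, leaving R1C6 = 3.
Cage a needs product 75, so R2C6 = 5.
Cage g has product 720, which forces R3C3 = 6.
The only place for 5 in row 3 is R3C4.
The only place for 3 in row 5 is R5C3.
Row 5 needs a 6, and only R5C6 is open for it.
The only place for 5 in column 3 is R4C3.
The only place for 2 in column 6 is R6C6.
2 is placed in row 6, so R6C3 = 4.
Cage i has product 36; hence R6C4 = 3.
Cage k needs two cells with product 12, which forces R6C5 = 6.
Column 3 now contains 4; hence R1C3 = 1.
The two cells of cage l must have product 4; hence R1C4 = 4.
1 is placed in column 3, so R2C3 = 2.
Column 4 now contains 4; hence R2C4 = 6.
6 is placed in column 4, which forces R4C4 = 2.
Column 4 now contains 2; hence R5C4 = 1.
Row 5 already has 1, which forces R5C5 = 2.
Row 2 now contains 6, which forces R2C1 = 3.
Row 2 now contains 3; hence R2C2 = 1.
1 is placed in row 2, which forces R2C5 = 4.
Cage f's pair has product 6, leaving R3C1 = 2.
Column 2 already has 1, leaving R3C2 = 3.
4 is placed in column 5, so R3C5 = 1.
Row 3 now contains 1, so R3C6 = 4.
Cage e needs product 30, leaving R4C5 = 3.
4 is placed in column 6, leaving R4C6 = 1.
Column 2 already has 1, so R6C2 = 5.
Column 1 already has 2, so R1C1 = 6.
Cage c needs product 36, leaving R1C2 = 2.
Column 1 already has 6; hence R4C1 = 4.
Row 4 already has 4; hence R4C2 = 6.
Cage h needs product 100, which forces R5C1 = 5.
Column 2 now contains 5; hence R5C2 = 4.
5 is placed in row 6; hence R6C1 = 1.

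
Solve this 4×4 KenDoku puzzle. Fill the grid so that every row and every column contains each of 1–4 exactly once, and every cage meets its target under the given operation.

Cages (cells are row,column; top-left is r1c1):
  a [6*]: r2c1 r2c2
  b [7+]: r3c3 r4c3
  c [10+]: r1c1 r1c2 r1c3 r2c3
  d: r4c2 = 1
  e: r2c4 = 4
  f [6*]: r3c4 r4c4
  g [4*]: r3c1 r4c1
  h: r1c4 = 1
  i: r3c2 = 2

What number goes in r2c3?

1

Cage h is a single given cell, so r1c4 = 1.
Cage e is given, leaving r2c4 = 4.
Cage i is a single given cell; hence r3c2 = 2.
2 is placed in row 3; hence r3c4 = 3.
Cage d is a single given cell; hence r4c2 = 1.
3 is placed in column 4; hence r4c4 = 2.
Cage a needs two cells with product 6, so r2c1 = 2.
Column 2 now contains 2, leaving r2c2 = 3.
Cage c needs sum 10, so r2c3 = 1.
Cage g's pair has product 4; hence r3c1 = 1.
Row 3 already has 3; hence r3c3 = 4.
Row 4 already has 1, so r4c1 = 4.
The two cells of cage b must have sum 7, so r4c3 = 3.
Column 1 now contains 4; hence r1c1 = 3.
3 is placed in column 2, which forces r1c2 = 4.
3 is placed in column 3; hence r1c3 = 2.
Filled in: 3 4 2 1 / 2 3 1 4 / 1 2 4 3 / 4 1 3 2.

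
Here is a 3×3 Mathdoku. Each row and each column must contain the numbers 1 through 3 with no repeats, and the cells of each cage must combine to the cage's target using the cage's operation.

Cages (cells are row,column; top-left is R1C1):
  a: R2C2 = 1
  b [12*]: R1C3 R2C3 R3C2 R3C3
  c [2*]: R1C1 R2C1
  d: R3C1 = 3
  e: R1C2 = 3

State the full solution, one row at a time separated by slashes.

Cage e is a single given cell, so R1C2 = 3.
Cage a is a single given cell, leaving R2C2 = 1.
Cage d is given, leaving R3C1 = 3.
Cage b needs product 12; hence R3C2 = 2.
Row 3 now contains 3, which forces R3C3 = 1.
The two cells of cage c must have product 2; hence R1C1 = 1.
Column 3 now contains 1, which forces R1C3 = 2.
Row 2 already has 1, which forces R2C1 = 2.
Cage b needs product 12, which forces R2C3 = 3.

1 3 2 / 2 1 3 / 3 2 1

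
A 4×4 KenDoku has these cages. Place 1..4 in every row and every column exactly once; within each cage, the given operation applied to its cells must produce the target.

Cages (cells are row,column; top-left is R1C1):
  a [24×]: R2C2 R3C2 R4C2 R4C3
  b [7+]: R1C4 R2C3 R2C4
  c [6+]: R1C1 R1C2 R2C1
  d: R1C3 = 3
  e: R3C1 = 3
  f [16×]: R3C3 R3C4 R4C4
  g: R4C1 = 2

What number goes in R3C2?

D is a freebie; hence R1C3 = 3.
Cage e is given, so R3C1 = 3.
Cage g is a single given cell, so R4C1 = 2.
Row 4 now contains 2; hence R4C4 = 4.
Cage c has sum 6, which forces R1C1 = 4.
Cage c has sum 6, leaving R1C2 = 1.
Row 1 now contains 1; hence R1C4 = 2.
Column 1 now contains 2, which forces R2C1 = 1.
Row 2 now contains 1; hence R2C4 = 3.
Cage f needs product 16, so R3C3 = 4.
Column 4 already has 4, so R3C4 = 1.
Cage a needs product 24, which forces R4C2 = 3.
4 is placed in row 4, which forces R4C3 = 1.
The 4 cells of cage a must have product 24, which forces R2C2 = 4.
Column 3 now contains 4, which forces R2C3 = 2.
Row 3 now contains 4; hence R3C2 = 2.
Completed grid: 4 1 3 2 / 1 4 2 3 / 3 2 4 1 / 2 3 1 4.

2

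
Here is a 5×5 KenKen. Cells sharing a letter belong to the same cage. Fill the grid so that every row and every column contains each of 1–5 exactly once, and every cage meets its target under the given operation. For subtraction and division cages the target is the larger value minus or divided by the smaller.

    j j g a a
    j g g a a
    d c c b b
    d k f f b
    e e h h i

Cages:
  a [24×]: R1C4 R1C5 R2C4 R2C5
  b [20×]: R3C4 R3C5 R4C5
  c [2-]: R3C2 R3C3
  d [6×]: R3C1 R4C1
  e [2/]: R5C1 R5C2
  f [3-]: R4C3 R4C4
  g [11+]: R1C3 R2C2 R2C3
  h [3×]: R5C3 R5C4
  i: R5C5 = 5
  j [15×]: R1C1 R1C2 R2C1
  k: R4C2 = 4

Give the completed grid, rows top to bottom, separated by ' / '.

5 3 4 1 2 / 1 5 2 4 3 / 2 1 3 5 4 / 3 4 5 2 1 / 4 2 1 3 5

Cage k is given; hence R4C2 = 4.
Cage i is a single given cell, leaving R5C5 = 5.
Cage b has product 20, so R3C4 = 5.
Cage b has product 20, leaving R3C5 = 4.
Column 4 now contains 5, leaving R4C4 = 2.
The 3 cells of cage b must have product 20; hence R4C5 = 1.
Cage d's pair has product 6; hence R3C1 = 2.
2 is placed in row 4, leaving R4C1 = 3.
2 is placed in row 4, so R4C3 = 5.
Cage j needs product 15, which forces R1C2 = 3.
3 is placed in row 1, so R1C5 = 2.
The 3 cells of cage g must have sum 11, which forces R2C2 = 5.
Column 5 now contains 2; hence R2C5 = 3.
Column 2 now contains 3, which forces R3C2 = 1.
Row 3 already has 1, which forces R3C3 = 3.
Cage e's pair has quotient 2, so R5C2 = 2.
Column 3 already has 3, so R5C3 = 1.
Row 5 now contains 1; hence R5C4 = 3.
The 3 cells of cage j must have product 15, which forces R1C1 = 5.
2 is placed in row 1, leaving R1C3 = 4.
Row 1 already has 4, leaving R1C4 = 1.
5 is placed in row 2; hence R2C1 = 1.
Cage g has sum 11; hence R2C3 = 2.
1 is placed in column 4, so R2C4 = 4.
Row 5 now contains 1, which forces R5C1 = 4.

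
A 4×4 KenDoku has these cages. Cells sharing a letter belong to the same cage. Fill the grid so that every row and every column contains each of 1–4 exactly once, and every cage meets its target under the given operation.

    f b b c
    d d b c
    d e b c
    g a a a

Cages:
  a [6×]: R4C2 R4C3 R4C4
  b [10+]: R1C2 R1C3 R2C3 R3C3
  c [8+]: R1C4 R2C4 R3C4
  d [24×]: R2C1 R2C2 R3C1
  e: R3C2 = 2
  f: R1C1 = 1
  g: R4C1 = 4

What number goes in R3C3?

4

Cage f is given; hence R1C1 = 1.
Cage e is a single given cell, so R3C2 = 2.
Cage g is a single given cell, which forces R4C1 = 4.
The 3 cells of cage d must have product 24, so R2C1 = 2.
Cage d has product 24, leaving R2C2 = 4.
Column 1 already has 4, so R3C1 = 3.
Column 2 already has 4, which forces R1C2 = 3.
Cage b has sum 10; hence R1C3 = 2.
Row 1 now contains 3, leaving R1C4 = 4.
The 4 cells of cage b must have sum 10, which forces R2C3 = 1.
Row 2 now contains 1, so R2C4 = 3.
The 4 cells of cage b must have sum 10, so R3C3 = 4.
Column 4 now contains 4, which forces R3C4 = 1.
Column 2 already has 3, which forces R4C2 = 1.
1 is placed in column 3, which forces R4C3 = 3.
Column 4 already has 1, which forces R4C4 = 2.
The full grid is 1 3 2 4 / 2 4 1 3 / 3 2 4 1 / 4 1 3 2.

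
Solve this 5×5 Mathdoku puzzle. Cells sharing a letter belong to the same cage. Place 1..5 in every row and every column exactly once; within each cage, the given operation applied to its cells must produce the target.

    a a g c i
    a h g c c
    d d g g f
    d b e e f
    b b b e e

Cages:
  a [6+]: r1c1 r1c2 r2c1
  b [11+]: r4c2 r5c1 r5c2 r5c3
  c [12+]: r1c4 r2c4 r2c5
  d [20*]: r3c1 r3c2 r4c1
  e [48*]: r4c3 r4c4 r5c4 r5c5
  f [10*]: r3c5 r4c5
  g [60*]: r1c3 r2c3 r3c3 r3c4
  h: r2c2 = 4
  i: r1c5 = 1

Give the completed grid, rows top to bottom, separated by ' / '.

3 2 5 4 1 / 1 4 2 5 3 / 4 1 3 2 5 / 5 3 4 1 2 / 2 5 1 3 4

Cage i is a single given cell, leaving r1c5 = 1.
Cage h is a single given cell; hence r2c2 = 4.
The 3 cells of cage a must have sum 6, which forces r2c1 = 1.
Column 5 needs a 4, and only r5c5 is open for it.
In column 5, 3 can only go at r2c5, so r2c5 = 3.
Cage c has sum 12, leaving r1c4 = 4.
The 3 cells of cage c must have sum 12; hence r2c4 = 5.
5 is placed in row 2, leaving r2c3 = 2.
The 4 cells of cage g must have product 60; hence r3c4 = 2.
Row 3 already has 2, leaving r3c5 = 5.
Column 3 now contains 2, which forces r4c3 = 4.
5 is placed in column 5, leaving r4c5 = 2.
Cage g needs product 60, which forces r1c3 = 5.
Row 3 now contains 5; hence r3c1 = 4.
Row 3 already has 2; hence r3c2 = 1.
Row 3 now contains 5, so r3c3 = 3.
2 is placed in row 4, leaving r4c1 = 5.
Row 4 now contains 5; hence r4c2 = 3.
Row 4 now contains 3, which forces r4c4 = 1.
Column 3 already has 3, so r5c3 = 1.
1 is placed in column 4; hence r5c4 = 3.
Cage a has sum 6, leaving r1c1 = 3.
Column 2 already has 3, so r1c2 = 2.
Row 5 now contains 3, which forces r5c1 = 2.
The 4 cells of cage b must have sum 11, which forces r5c2 = 5.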